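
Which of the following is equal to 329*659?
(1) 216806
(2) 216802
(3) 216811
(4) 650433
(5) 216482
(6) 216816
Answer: 3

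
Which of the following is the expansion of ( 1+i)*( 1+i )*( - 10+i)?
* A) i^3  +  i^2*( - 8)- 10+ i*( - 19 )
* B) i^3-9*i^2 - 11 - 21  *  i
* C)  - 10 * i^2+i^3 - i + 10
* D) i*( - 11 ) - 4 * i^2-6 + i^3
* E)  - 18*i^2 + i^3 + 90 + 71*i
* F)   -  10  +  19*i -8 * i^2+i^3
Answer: A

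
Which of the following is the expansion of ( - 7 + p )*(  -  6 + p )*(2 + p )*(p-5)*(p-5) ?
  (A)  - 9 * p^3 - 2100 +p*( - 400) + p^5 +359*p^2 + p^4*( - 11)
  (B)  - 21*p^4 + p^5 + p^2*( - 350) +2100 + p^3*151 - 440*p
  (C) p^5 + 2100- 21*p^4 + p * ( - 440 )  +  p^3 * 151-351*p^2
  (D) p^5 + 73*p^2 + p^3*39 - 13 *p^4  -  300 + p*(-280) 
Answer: C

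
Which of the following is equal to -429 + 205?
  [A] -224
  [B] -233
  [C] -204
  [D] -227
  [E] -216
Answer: A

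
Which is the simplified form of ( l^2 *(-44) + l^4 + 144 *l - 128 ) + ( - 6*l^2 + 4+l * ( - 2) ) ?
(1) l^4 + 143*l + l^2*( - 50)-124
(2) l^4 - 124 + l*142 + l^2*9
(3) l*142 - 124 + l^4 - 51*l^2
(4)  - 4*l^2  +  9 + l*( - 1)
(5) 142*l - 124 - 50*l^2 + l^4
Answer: 5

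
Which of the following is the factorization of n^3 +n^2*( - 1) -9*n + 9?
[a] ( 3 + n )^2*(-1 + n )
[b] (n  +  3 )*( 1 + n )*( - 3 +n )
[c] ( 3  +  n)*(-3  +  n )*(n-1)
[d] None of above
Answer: c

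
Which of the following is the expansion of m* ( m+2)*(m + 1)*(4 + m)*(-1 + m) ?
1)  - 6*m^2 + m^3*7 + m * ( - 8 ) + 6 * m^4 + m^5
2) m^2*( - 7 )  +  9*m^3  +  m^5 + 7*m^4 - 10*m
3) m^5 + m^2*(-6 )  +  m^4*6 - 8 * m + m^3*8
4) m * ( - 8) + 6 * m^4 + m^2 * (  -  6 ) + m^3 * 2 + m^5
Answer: 1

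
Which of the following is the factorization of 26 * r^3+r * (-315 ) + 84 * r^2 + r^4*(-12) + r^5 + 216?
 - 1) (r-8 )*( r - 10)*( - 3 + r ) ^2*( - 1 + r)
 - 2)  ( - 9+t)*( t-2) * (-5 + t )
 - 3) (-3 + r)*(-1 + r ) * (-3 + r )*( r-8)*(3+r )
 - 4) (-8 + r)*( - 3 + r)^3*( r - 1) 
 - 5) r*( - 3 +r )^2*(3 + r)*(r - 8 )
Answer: 3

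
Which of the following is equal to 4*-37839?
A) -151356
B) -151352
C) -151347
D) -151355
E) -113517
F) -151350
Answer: A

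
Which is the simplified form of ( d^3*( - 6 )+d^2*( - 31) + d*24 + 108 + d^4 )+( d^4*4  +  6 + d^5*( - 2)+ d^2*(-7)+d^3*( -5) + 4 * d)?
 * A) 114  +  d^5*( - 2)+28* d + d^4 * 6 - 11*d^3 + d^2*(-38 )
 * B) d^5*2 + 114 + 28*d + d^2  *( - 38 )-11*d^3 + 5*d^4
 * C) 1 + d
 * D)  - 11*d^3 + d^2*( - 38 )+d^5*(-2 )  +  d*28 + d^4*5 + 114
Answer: D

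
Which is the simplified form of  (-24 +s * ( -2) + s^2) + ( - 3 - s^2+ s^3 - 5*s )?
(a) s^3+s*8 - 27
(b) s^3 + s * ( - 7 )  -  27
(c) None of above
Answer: b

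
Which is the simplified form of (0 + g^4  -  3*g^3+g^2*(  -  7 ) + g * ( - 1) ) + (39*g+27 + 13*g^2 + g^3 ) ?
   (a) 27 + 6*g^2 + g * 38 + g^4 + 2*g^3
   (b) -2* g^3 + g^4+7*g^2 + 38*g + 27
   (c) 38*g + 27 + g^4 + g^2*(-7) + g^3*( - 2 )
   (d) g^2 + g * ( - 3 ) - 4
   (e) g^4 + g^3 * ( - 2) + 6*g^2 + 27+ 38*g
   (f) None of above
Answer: e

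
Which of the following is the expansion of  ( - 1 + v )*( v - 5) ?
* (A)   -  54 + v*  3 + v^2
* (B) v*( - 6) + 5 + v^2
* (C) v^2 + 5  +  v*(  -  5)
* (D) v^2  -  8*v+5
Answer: B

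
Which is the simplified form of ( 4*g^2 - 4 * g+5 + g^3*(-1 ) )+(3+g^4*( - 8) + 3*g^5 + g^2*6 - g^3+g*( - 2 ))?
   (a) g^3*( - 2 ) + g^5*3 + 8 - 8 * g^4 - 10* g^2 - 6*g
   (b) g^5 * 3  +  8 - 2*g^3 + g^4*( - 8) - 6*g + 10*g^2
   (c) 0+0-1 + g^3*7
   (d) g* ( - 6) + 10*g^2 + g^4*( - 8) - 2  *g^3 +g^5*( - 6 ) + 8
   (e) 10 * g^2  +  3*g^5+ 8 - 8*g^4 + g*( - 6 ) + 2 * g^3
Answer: b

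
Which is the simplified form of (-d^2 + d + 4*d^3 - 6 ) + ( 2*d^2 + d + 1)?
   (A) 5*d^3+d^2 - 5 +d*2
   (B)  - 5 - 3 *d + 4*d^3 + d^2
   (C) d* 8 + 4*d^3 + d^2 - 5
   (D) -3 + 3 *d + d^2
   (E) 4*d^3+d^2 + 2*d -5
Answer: E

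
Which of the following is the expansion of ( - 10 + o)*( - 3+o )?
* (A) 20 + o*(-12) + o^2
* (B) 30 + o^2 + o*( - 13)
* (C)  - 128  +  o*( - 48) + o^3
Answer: B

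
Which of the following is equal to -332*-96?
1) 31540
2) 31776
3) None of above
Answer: 3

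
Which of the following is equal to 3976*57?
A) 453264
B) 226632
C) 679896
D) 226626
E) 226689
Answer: B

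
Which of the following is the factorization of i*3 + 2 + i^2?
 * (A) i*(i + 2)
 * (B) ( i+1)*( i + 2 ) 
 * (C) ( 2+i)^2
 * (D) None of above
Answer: B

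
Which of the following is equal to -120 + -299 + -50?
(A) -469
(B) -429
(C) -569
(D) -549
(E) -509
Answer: A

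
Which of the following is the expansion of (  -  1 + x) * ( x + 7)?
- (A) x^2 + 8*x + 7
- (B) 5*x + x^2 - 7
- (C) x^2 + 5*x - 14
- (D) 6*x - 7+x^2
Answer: D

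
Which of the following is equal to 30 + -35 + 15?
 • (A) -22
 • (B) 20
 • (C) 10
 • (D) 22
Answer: C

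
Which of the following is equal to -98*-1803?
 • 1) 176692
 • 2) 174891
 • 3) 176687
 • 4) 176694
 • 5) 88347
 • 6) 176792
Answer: 4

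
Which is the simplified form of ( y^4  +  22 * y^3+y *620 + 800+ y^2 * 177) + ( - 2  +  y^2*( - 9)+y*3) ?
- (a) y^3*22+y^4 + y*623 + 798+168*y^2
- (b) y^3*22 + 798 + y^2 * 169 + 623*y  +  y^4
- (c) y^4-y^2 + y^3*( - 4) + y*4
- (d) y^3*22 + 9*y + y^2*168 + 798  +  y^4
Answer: a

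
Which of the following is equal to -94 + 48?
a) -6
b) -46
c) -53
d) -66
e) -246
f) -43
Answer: b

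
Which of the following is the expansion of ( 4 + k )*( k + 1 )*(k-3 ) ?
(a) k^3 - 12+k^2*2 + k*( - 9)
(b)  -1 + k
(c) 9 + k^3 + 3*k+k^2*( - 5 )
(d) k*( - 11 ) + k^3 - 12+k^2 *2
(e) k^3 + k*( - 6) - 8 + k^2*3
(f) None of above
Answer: d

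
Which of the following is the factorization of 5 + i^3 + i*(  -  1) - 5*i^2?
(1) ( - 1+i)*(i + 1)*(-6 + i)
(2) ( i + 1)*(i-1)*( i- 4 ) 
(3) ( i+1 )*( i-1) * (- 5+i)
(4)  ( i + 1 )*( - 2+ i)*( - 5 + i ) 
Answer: 3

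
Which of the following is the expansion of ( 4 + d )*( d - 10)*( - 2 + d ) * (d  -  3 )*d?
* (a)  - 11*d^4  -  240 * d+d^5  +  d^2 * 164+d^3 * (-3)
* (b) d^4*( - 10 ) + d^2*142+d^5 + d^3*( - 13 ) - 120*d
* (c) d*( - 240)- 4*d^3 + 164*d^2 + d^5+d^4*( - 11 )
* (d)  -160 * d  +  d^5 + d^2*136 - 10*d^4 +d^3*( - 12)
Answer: c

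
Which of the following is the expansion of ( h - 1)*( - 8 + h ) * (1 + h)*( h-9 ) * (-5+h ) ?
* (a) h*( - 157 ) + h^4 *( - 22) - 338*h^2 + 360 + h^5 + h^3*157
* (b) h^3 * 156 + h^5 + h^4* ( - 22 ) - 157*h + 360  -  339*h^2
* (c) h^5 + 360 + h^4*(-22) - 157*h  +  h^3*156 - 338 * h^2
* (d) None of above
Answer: c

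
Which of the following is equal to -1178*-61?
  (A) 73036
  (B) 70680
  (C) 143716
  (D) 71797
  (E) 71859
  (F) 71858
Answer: F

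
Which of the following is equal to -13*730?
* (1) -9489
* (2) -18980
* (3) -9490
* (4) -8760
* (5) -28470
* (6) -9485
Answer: 3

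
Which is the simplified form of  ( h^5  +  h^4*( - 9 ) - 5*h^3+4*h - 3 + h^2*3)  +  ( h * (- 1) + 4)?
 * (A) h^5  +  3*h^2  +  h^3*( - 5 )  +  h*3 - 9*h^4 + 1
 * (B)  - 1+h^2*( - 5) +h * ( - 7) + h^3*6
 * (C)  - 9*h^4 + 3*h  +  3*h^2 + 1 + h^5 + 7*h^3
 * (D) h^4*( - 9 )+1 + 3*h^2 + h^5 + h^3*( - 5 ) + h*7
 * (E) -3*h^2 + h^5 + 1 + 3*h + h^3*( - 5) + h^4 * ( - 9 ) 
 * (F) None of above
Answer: A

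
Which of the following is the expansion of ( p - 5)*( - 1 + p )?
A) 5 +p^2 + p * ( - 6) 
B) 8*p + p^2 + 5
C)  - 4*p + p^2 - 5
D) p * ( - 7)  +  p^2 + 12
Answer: A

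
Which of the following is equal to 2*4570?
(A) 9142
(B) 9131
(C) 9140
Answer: C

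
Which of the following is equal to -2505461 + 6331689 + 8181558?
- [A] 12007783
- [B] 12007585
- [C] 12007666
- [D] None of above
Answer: D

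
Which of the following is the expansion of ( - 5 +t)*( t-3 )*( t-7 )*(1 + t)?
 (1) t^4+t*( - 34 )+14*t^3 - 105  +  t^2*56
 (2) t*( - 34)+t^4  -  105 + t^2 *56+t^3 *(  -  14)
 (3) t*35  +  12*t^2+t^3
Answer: 2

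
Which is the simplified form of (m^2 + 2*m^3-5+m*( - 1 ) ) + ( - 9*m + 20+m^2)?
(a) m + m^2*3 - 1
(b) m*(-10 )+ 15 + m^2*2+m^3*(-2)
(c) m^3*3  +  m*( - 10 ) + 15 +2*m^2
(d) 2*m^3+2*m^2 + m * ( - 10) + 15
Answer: d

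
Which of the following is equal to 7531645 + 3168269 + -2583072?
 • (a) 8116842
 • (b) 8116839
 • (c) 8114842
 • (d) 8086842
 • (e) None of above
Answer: a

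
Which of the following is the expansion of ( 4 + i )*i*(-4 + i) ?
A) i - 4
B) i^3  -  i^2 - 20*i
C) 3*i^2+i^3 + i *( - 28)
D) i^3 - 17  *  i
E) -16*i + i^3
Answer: E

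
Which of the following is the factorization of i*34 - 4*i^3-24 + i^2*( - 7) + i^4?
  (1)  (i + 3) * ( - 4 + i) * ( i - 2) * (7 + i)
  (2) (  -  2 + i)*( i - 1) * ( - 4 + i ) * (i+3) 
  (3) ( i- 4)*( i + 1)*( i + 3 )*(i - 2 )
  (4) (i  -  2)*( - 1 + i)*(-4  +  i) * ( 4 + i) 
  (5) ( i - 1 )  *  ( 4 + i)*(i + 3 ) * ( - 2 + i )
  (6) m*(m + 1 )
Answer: 2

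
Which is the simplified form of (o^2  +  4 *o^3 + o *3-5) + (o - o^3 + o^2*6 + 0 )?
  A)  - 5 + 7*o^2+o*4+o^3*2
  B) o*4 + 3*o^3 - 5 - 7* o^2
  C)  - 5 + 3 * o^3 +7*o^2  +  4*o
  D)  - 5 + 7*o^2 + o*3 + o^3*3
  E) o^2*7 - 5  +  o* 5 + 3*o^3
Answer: C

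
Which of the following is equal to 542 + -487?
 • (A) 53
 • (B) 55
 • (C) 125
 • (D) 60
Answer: B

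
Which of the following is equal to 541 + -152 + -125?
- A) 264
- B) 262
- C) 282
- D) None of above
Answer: A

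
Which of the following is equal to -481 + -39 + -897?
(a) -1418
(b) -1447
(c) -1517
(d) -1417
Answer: d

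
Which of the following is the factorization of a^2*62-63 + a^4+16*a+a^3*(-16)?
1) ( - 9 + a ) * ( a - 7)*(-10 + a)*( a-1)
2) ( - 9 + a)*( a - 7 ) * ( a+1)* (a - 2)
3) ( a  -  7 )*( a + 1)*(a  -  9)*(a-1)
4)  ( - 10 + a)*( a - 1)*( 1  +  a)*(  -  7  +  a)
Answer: 3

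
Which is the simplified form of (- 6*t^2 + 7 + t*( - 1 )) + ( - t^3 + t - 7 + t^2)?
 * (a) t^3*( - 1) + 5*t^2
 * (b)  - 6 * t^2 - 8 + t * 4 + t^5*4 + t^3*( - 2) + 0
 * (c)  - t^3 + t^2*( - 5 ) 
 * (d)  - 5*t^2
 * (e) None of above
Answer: c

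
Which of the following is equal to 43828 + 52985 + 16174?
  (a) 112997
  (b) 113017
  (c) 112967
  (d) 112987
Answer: d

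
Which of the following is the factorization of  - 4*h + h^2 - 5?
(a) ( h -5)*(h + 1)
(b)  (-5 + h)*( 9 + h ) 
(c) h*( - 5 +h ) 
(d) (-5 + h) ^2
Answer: a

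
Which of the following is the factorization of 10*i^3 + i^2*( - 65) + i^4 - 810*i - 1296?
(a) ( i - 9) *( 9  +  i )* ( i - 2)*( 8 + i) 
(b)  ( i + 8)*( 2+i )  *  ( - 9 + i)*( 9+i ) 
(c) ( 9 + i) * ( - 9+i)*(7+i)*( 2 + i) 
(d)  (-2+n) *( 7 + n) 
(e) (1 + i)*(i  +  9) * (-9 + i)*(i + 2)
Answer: b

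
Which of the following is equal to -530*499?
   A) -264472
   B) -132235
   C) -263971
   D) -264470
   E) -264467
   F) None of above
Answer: D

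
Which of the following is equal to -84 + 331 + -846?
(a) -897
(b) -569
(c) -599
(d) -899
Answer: c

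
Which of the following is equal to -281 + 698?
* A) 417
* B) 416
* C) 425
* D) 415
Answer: A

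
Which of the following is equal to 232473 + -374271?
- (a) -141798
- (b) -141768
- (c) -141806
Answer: a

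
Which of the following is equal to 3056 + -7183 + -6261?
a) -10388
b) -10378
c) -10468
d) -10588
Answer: a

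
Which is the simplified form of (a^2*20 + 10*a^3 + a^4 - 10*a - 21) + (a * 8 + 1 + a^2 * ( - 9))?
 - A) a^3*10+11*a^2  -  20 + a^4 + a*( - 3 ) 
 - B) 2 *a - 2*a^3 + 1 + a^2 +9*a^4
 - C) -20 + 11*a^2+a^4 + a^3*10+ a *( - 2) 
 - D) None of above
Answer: C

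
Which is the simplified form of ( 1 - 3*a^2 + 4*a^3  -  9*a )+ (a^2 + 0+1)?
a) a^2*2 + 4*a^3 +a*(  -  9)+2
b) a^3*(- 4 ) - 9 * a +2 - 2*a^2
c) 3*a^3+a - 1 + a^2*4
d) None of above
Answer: d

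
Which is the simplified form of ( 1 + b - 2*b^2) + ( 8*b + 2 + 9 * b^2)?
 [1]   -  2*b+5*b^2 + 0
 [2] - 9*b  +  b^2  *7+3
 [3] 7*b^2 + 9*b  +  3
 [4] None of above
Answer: 3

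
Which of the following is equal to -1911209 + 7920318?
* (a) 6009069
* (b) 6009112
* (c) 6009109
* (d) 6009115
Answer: c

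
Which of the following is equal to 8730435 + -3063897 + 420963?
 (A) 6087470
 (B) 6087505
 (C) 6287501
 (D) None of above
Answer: D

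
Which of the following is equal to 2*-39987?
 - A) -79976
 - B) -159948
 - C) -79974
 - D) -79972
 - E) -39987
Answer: C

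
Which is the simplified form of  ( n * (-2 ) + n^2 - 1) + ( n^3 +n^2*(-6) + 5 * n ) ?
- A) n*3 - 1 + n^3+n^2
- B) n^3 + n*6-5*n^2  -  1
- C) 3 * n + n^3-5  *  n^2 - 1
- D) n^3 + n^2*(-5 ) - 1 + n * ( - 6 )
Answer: C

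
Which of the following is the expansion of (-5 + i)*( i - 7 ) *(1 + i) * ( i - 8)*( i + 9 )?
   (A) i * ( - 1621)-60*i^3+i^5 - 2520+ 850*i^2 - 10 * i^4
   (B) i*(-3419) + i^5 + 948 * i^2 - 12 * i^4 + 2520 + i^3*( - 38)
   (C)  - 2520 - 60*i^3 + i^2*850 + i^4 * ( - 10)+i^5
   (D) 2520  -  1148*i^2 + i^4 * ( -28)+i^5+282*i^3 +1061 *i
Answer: A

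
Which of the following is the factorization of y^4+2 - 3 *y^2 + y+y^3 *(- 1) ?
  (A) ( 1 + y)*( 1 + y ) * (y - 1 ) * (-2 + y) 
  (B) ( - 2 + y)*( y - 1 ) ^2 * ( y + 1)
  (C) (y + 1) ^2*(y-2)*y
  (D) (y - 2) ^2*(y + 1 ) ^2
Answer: A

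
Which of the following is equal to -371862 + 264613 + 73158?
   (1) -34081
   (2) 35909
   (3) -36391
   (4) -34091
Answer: 4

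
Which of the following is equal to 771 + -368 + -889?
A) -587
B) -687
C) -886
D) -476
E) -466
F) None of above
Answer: F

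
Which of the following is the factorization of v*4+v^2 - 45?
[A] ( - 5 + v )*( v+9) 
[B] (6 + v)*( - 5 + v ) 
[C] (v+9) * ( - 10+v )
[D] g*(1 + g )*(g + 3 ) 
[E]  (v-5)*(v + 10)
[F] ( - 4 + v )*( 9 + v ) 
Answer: A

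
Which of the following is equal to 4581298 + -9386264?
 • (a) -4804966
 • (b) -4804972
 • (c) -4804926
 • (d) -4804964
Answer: a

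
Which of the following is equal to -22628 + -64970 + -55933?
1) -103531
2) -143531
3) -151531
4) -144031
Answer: 2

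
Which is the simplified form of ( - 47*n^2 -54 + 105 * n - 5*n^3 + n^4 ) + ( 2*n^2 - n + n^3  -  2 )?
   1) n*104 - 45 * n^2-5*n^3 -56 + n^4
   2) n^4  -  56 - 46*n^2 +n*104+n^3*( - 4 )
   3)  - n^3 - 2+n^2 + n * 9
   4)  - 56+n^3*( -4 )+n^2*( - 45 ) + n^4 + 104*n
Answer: 4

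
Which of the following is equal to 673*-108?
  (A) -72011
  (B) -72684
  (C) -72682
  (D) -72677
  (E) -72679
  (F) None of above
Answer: B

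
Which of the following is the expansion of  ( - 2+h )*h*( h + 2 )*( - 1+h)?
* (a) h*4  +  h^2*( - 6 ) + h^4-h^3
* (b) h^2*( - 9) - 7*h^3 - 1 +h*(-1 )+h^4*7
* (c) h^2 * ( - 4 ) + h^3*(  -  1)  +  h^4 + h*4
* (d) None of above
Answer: c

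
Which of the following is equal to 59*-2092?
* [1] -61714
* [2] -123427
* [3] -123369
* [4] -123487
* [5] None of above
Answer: 5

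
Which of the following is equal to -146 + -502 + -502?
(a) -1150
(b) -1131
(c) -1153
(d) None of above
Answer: a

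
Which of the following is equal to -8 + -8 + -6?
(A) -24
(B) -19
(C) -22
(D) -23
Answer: C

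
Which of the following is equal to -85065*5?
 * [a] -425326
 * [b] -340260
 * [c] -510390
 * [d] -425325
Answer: d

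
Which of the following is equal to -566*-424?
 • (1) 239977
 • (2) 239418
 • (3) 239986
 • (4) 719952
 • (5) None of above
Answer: 5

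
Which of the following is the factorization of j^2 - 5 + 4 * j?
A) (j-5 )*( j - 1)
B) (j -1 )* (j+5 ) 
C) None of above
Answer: B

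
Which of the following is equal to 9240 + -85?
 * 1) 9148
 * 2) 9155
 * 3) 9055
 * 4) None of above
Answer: 2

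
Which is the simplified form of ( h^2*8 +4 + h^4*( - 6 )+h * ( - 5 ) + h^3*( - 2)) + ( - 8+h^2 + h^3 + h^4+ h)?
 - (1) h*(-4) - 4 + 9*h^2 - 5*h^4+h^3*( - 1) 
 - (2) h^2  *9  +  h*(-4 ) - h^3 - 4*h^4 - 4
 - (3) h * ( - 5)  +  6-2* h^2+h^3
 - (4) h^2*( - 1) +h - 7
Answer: 1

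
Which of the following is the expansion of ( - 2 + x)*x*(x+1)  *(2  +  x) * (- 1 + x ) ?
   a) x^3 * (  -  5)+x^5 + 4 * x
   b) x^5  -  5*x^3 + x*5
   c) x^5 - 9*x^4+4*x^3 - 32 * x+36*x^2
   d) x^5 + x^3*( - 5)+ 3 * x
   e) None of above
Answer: a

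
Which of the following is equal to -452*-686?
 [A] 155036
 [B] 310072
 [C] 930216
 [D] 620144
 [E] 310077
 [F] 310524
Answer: B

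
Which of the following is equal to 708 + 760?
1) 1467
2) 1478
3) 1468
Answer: 3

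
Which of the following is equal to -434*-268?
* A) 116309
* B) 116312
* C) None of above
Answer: B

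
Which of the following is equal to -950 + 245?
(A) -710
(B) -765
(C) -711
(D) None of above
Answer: D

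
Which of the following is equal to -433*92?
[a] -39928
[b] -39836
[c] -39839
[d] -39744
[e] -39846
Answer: b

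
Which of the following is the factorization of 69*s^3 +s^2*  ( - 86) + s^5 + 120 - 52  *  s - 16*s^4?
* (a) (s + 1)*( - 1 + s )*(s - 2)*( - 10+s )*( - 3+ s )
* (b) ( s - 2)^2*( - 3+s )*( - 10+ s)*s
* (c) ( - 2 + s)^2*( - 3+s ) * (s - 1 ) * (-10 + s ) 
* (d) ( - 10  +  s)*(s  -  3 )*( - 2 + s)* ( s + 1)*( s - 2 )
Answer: d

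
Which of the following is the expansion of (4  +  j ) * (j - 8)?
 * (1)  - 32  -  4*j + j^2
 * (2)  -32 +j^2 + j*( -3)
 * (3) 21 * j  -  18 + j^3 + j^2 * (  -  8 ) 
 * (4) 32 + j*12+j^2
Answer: 1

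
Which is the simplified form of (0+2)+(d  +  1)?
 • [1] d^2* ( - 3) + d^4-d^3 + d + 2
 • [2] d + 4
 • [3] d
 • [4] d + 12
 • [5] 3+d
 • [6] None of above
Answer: 5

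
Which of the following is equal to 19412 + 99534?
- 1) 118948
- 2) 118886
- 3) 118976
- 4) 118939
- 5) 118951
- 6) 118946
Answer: 6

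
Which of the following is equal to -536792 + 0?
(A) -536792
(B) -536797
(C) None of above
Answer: A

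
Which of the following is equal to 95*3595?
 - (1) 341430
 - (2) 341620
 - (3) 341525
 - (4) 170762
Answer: 3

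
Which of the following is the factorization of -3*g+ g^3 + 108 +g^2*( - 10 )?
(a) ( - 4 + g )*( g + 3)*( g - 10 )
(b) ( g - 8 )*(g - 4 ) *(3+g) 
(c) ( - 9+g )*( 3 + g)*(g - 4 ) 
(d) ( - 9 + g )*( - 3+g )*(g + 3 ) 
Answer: c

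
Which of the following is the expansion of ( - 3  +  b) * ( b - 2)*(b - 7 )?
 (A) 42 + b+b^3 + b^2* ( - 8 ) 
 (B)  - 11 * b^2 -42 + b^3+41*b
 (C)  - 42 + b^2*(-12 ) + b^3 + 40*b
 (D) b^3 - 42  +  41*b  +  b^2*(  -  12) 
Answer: D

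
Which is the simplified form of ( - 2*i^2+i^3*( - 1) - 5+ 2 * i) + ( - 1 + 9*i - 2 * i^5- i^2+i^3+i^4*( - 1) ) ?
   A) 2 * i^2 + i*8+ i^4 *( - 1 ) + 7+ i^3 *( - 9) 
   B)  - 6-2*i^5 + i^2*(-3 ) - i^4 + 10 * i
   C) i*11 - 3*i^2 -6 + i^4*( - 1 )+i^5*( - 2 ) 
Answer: C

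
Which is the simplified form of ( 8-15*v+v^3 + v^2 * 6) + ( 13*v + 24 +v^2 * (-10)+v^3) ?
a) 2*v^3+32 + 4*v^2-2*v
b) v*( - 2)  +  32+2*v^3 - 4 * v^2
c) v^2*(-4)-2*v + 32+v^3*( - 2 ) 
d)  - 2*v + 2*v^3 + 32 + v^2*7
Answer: b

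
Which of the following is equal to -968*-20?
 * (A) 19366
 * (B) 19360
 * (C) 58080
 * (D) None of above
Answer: B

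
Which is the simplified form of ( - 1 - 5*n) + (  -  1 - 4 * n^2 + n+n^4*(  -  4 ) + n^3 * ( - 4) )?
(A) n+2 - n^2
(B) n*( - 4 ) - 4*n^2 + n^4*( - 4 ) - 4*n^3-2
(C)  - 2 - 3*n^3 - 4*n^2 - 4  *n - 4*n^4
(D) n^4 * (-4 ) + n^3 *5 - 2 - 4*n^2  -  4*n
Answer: B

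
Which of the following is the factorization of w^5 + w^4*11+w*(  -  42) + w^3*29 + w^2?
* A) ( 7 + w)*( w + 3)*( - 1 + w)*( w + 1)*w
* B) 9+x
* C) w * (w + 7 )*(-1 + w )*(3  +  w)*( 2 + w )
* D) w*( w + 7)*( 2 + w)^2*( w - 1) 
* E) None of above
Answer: C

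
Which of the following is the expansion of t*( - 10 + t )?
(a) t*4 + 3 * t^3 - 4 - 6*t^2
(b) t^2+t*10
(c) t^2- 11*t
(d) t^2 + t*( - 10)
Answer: d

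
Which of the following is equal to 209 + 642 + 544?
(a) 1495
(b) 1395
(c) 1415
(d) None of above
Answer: b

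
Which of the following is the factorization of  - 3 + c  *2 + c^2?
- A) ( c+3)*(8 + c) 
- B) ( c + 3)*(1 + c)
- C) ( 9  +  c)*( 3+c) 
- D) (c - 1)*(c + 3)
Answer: D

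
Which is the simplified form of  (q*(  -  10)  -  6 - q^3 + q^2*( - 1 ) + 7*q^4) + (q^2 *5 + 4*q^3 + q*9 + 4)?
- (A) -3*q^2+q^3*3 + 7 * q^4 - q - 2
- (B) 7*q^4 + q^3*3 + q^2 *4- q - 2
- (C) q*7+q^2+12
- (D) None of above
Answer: B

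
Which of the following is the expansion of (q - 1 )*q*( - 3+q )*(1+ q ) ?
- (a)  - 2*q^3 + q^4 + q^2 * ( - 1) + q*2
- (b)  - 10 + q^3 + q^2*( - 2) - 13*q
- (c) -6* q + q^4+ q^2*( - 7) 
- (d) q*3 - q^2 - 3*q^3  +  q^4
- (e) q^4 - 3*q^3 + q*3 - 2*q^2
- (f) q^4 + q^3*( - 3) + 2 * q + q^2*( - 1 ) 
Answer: d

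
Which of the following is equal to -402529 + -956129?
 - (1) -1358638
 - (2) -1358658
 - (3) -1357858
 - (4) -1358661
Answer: 2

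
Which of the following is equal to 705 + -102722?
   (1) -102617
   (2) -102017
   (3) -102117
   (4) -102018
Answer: 2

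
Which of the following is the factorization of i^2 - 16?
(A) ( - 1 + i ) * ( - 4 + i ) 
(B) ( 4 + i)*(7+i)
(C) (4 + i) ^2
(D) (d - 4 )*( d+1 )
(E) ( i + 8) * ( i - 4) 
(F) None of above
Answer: F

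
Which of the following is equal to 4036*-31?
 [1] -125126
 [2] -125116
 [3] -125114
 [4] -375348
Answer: 2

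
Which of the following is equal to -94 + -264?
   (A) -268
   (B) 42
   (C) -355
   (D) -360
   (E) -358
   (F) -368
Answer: E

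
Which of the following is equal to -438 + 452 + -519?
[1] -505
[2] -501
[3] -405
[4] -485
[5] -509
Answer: 1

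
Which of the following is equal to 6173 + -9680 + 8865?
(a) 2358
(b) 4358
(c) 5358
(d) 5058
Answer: c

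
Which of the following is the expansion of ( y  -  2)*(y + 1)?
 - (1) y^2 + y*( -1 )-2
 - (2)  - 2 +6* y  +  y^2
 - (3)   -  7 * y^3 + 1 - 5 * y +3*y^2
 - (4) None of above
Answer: 1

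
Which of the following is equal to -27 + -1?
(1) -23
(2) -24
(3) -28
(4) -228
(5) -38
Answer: 3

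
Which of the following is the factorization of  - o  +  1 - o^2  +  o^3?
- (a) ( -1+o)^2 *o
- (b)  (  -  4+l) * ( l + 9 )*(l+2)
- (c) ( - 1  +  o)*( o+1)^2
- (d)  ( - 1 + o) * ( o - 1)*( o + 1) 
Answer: d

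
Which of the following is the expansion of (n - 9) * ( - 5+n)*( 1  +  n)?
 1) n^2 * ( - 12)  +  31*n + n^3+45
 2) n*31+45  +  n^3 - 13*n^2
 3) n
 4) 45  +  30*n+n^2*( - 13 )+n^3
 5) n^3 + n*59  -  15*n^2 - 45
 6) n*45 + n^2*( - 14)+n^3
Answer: 2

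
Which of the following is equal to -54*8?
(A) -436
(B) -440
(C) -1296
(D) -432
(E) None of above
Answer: D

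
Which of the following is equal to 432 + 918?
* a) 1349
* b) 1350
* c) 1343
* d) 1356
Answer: b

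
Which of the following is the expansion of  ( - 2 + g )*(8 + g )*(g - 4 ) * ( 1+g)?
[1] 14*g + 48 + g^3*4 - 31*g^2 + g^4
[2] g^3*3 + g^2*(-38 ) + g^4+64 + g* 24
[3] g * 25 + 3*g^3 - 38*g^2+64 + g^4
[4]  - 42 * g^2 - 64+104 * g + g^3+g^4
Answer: 2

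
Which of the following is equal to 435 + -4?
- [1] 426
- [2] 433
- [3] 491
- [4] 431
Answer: 4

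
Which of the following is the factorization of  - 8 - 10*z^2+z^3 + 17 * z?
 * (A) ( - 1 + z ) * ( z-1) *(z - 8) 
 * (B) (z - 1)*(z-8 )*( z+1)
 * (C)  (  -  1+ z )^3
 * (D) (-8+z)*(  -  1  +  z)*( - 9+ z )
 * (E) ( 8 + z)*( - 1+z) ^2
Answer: A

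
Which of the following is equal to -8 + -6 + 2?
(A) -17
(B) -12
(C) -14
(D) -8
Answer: B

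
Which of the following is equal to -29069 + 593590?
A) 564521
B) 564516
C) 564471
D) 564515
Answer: A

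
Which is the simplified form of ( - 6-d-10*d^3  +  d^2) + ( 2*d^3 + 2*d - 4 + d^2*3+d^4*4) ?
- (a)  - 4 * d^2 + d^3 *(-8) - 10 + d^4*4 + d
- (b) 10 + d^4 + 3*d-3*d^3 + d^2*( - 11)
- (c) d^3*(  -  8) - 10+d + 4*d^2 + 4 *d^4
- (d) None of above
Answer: c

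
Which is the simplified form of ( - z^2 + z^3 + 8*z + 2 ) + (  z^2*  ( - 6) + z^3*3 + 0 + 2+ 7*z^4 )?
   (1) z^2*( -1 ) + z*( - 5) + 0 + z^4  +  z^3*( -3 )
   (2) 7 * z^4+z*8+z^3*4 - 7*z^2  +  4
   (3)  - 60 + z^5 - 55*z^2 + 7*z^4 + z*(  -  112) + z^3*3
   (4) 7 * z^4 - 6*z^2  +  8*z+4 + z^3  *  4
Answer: 2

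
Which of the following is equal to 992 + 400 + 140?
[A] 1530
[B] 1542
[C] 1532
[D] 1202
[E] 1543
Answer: C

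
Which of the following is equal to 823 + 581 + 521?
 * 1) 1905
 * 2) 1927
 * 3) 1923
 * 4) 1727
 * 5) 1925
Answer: 5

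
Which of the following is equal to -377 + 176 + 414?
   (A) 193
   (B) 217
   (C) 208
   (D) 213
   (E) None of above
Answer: D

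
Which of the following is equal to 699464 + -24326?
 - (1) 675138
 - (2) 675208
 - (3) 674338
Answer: 1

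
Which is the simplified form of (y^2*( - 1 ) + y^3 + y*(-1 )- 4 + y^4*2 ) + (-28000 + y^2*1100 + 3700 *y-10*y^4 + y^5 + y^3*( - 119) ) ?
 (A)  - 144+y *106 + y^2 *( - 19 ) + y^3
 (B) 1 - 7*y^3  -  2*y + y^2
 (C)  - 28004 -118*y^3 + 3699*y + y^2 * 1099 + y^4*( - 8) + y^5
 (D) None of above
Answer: C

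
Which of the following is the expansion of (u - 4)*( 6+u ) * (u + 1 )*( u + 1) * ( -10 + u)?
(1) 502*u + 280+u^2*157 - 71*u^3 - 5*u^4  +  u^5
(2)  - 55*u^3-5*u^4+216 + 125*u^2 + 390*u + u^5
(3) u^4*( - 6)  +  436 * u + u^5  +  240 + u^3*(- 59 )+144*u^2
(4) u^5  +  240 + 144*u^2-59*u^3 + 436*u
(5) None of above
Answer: 3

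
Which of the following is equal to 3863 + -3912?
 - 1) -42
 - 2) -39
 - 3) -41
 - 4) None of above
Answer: 4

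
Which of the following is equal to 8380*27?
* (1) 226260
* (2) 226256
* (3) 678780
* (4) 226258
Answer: 1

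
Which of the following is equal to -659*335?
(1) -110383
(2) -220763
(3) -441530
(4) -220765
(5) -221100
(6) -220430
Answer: 4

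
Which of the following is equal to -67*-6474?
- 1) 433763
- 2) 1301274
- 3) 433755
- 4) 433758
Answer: 4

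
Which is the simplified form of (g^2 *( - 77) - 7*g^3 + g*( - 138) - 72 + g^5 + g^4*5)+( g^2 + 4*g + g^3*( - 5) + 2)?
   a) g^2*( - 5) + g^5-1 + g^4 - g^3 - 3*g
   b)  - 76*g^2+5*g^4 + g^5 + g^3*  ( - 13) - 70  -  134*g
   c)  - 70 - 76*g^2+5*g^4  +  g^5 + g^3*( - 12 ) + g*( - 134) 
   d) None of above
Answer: c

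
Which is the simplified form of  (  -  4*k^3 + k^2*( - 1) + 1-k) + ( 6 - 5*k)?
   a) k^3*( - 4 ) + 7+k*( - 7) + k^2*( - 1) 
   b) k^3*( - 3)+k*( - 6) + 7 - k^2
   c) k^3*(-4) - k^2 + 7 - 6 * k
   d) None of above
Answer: c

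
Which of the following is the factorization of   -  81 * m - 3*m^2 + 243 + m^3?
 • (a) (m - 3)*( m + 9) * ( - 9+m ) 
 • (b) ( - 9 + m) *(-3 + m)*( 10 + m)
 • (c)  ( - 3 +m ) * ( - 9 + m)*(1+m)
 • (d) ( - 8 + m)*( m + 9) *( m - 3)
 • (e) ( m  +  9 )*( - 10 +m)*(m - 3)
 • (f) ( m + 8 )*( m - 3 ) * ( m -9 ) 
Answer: a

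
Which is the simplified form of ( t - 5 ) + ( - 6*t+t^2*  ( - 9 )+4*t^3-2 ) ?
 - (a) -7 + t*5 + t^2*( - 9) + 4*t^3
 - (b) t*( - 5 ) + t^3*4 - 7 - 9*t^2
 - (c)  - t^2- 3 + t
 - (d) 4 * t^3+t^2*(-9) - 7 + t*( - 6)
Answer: b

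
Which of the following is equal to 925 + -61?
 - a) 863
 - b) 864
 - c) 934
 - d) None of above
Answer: b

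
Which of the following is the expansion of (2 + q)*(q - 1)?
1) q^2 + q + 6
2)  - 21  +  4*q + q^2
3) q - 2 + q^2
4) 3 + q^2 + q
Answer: 3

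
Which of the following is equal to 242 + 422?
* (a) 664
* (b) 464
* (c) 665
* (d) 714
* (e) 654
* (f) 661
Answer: a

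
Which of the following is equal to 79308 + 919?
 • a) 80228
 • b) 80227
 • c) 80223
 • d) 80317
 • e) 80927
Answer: b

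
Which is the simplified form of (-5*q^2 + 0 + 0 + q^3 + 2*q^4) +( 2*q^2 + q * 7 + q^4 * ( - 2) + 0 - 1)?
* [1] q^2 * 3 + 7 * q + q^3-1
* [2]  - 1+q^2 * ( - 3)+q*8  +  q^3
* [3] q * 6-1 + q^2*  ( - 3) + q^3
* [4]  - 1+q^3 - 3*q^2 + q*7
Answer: 4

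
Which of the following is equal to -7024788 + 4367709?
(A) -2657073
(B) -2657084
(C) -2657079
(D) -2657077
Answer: C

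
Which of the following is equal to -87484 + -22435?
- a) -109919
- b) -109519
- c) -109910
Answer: a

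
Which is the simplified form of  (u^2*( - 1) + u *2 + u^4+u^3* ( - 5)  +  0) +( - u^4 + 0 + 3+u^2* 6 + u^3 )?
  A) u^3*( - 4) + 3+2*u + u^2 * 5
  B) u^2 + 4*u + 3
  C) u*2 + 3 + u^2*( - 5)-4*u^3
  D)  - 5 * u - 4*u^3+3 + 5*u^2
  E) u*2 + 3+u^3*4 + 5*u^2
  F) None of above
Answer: A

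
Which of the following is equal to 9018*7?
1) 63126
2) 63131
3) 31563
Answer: 1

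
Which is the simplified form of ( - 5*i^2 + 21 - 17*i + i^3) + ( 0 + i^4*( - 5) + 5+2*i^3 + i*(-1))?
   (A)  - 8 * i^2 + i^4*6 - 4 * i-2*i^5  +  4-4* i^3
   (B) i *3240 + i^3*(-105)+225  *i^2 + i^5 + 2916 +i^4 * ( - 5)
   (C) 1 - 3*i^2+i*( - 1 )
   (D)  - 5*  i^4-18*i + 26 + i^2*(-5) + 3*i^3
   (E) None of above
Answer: D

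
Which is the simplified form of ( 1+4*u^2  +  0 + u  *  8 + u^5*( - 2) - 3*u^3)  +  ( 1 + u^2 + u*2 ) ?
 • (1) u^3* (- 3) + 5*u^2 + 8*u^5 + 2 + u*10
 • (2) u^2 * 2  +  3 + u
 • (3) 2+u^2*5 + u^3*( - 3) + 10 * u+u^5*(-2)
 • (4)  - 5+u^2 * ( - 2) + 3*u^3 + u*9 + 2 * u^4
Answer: 3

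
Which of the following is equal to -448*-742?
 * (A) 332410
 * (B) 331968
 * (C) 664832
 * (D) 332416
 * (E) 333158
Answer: D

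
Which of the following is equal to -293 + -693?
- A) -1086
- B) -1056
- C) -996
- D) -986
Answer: D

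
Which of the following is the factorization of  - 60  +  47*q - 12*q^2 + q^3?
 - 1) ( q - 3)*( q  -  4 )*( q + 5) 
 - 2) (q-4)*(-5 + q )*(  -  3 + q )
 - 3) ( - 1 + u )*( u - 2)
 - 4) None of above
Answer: 2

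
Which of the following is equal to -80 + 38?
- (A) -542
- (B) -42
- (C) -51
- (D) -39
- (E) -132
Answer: B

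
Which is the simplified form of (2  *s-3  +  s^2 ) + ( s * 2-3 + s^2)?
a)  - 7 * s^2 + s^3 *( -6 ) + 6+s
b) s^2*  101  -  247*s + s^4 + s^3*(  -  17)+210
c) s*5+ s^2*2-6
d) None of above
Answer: d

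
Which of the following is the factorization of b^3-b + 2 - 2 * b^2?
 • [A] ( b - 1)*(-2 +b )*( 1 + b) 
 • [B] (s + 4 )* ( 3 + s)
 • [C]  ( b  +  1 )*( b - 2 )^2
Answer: A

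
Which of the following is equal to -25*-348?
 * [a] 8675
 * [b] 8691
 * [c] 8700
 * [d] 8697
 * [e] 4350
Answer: c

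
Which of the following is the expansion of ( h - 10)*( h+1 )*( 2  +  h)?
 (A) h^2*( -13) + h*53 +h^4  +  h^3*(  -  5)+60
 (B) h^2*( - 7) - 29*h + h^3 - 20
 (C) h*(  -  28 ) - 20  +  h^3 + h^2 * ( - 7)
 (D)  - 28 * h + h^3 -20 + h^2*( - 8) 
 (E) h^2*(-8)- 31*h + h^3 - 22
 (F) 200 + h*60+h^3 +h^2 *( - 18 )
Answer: C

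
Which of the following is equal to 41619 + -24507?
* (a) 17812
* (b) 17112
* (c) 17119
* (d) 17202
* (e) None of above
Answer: b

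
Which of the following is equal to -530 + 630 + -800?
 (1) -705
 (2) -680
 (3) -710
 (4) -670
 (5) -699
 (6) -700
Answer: 6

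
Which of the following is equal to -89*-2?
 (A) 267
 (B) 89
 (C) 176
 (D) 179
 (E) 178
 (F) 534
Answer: E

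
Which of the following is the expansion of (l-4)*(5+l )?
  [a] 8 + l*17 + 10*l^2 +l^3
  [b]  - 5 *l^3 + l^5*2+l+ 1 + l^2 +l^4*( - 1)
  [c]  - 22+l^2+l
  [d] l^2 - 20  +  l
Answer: d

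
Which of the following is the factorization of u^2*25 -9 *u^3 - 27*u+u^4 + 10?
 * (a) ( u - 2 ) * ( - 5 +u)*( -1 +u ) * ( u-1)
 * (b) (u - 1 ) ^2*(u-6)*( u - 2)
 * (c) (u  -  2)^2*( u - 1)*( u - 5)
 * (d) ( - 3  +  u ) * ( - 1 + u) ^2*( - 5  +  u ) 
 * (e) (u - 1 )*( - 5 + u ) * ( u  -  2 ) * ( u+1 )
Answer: a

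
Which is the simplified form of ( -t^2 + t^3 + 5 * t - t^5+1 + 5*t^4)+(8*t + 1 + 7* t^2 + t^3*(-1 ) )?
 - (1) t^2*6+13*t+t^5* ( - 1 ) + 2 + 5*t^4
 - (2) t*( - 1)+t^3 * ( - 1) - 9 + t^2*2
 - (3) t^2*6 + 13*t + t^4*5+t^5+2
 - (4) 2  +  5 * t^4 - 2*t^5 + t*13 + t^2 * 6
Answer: 1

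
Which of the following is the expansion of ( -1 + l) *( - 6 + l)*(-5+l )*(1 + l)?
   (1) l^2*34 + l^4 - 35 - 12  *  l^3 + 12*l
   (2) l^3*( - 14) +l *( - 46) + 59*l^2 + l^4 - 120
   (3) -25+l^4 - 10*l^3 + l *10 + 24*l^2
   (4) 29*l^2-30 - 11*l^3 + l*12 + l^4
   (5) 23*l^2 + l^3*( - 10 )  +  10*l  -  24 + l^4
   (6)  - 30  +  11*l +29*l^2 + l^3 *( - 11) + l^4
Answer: 6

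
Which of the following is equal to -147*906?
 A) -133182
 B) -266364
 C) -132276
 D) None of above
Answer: A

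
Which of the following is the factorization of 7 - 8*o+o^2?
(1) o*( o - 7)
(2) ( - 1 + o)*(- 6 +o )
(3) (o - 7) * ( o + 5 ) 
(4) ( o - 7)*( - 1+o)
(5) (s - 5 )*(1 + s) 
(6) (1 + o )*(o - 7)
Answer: 4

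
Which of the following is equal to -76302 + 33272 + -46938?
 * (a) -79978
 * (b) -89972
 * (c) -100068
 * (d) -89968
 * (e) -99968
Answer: d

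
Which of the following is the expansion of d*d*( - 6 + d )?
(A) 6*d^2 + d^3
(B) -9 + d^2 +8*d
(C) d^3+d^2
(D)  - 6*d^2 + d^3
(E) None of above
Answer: D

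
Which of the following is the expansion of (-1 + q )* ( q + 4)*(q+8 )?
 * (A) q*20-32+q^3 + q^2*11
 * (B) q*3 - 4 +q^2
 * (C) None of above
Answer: A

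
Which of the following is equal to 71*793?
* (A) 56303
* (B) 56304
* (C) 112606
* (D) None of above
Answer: A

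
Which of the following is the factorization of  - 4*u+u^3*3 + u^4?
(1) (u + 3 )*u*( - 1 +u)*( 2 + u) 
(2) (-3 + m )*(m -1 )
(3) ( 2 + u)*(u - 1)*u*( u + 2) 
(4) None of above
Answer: 3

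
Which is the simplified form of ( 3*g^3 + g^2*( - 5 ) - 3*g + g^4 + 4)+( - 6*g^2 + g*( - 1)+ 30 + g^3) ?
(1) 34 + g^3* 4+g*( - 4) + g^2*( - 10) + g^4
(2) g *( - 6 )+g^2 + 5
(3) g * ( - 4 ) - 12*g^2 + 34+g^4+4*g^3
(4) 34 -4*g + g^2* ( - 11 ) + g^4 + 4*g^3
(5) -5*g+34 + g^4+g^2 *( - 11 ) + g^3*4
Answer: 4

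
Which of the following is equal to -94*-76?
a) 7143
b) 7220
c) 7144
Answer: c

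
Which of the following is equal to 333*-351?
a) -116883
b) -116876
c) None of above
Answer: a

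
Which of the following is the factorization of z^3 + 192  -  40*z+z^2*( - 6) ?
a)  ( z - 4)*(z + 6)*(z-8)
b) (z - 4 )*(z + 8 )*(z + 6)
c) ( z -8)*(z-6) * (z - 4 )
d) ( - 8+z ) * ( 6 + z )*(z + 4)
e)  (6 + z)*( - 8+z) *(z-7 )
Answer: a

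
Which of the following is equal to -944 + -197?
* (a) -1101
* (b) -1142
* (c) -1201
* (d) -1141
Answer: d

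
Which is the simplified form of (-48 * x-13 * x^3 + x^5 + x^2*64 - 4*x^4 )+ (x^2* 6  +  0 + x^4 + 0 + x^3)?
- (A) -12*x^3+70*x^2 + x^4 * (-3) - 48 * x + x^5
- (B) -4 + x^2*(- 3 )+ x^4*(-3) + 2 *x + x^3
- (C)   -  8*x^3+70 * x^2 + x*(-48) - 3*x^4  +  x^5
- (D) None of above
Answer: A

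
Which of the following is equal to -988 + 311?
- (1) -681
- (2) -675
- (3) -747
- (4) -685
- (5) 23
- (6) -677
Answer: 6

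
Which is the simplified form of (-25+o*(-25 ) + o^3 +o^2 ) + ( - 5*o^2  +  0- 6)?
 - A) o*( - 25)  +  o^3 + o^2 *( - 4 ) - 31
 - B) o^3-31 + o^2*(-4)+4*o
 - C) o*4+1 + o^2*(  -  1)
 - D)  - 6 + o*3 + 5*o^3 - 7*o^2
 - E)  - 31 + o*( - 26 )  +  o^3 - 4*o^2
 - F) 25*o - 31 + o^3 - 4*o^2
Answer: A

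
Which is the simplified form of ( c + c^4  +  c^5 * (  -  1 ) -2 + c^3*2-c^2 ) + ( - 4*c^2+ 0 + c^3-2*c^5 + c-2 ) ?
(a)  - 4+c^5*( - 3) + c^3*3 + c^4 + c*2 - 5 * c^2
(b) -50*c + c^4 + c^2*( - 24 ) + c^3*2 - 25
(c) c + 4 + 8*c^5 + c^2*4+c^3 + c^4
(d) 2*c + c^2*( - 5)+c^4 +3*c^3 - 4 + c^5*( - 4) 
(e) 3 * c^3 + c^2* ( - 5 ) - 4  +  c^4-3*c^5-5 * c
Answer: a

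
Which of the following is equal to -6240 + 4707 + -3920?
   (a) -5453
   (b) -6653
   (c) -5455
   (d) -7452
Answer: a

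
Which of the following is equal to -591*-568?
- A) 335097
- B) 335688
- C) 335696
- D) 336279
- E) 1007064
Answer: B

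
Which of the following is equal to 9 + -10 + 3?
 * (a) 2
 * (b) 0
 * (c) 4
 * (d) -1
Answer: a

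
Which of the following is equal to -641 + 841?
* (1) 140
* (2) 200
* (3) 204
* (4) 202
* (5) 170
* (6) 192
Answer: 2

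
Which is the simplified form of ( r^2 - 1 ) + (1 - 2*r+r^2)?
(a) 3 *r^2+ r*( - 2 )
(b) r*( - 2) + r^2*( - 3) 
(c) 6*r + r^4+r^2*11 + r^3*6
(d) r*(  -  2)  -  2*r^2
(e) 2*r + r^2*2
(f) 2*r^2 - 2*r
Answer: f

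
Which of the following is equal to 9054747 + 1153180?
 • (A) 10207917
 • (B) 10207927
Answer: B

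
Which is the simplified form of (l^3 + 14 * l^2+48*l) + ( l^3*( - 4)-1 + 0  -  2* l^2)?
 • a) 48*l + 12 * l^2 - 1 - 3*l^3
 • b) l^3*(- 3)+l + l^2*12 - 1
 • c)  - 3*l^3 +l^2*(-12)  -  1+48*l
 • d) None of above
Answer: a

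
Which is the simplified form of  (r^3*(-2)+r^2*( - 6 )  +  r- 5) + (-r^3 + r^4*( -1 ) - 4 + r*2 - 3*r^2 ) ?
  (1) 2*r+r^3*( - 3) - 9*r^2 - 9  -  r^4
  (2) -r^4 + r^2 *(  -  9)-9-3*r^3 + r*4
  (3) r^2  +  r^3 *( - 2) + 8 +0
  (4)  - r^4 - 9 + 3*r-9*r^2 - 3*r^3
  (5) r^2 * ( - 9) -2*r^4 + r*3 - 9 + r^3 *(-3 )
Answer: 4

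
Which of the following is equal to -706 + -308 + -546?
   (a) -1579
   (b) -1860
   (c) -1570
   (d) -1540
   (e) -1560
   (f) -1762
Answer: e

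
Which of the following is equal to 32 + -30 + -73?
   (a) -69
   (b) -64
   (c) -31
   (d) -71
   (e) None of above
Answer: d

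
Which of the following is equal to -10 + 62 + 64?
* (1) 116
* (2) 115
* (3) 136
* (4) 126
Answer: 1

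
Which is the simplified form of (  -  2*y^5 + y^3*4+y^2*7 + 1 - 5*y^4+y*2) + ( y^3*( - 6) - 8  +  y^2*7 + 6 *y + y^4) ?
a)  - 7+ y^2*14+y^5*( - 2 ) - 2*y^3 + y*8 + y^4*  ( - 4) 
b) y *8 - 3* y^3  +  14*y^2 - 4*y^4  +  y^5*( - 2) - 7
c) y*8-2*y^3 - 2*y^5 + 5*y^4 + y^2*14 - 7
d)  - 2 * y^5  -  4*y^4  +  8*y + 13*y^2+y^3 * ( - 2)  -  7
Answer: a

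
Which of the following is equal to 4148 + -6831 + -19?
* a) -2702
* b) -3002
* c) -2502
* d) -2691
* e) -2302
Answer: a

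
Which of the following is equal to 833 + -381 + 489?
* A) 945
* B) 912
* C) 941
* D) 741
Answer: C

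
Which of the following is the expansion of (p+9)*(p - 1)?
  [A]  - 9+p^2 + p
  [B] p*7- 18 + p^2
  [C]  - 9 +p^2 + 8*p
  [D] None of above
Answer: C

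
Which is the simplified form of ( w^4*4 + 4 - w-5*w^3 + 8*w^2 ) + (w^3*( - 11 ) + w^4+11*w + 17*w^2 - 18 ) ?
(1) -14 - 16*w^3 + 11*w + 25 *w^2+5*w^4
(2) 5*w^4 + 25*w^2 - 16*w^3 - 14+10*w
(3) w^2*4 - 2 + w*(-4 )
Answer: 2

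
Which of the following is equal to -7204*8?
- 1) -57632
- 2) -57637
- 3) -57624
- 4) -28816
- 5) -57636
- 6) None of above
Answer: 1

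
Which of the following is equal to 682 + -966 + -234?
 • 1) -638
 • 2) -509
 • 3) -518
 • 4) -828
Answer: 3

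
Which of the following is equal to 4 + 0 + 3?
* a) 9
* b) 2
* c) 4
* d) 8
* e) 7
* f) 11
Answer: e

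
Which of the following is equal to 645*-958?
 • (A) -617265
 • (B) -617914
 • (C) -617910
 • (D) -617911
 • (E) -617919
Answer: C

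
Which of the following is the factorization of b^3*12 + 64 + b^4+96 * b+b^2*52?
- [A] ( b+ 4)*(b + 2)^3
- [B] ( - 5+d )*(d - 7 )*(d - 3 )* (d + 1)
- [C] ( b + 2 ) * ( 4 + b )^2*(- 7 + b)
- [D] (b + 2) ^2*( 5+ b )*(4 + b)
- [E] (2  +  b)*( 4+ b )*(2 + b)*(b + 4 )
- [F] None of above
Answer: E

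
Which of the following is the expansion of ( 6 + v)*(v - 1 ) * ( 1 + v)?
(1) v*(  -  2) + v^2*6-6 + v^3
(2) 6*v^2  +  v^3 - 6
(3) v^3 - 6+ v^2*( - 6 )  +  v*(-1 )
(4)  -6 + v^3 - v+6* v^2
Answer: 4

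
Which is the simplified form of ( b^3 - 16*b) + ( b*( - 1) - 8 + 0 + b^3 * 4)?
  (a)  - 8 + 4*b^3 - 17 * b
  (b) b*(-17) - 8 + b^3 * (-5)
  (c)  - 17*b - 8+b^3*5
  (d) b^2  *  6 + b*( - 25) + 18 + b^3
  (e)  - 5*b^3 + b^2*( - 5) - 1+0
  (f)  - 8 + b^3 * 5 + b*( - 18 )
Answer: c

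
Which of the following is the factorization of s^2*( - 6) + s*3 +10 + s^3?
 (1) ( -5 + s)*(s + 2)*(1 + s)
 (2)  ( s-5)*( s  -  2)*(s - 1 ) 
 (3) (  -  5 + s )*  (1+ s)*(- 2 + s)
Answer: 3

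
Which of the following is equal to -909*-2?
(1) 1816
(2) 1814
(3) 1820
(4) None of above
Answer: 4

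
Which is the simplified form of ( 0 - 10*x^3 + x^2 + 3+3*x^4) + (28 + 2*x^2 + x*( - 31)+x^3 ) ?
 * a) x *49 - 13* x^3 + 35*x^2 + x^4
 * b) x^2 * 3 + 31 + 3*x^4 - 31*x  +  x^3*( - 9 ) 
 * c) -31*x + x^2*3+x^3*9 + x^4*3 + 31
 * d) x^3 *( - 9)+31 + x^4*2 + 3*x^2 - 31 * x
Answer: b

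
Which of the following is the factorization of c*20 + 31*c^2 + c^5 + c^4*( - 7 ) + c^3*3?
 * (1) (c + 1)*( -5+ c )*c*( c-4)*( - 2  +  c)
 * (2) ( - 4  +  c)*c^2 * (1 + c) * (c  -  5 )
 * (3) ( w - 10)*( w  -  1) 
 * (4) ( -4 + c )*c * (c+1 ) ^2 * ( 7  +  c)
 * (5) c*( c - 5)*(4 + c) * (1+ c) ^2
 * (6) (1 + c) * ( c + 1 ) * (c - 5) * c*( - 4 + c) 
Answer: 6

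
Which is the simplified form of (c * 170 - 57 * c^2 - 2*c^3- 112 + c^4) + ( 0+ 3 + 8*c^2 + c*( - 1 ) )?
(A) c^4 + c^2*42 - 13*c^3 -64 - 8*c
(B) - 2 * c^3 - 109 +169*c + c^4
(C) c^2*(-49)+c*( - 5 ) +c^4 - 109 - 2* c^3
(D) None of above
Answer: D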